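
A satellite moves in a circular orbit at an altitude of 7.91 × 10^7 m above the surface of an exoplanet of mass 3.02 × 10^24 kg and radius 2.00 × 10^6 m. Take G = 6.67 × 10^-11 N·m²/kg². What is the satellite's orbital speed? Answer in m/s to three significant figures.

1580 m/s

Orbital radius r = R + h = 2.00 × 10^6 + 7.91 × 10^7 = 8.110 × 10^7 m.
Gravity supplies the centripetal force: G M m / r² = m v² / r, so v = √(GM/r).
v = √(6.67 × 10^-11 × 3.02 × 10^24 / 8.110 × 10^7) = √(2.484 × 10^6) = 1576 m/s.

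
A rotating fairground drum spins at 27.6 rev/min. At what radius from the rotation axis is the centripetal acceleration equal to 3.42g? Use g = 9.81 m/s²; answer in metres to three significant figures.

4.02 m

ω = 27.6 rev/min × 2π/60 = 2.890 rad/s.
a_c = ω²r = 3.42g ⇒ r = 3.42 × 9.81 / (2.890)² = 33.55/8.354 = 4.016 m.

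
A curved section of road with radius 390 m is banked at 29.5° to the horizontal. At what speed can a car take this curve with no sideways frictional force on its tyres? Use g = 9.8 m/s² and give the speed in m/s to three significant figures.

46.5 m/s

On a frictionless banked curve, N sinθ = mv²/r and N cosθ = mg, so tanθ = v²/(rg).
v = √(r g tanθ) = √(390 × 9.8 × tan 29.5°) = √(390 × 9.8 × 0.5658) = √2162 = 46.50 m/s.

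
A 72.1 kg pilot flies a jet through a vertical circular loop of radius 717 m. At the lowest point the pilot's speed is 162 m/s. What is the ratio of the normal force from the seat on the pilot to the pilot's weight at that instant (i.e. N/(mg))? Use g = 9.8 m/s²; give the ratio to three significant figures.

At the bottom, N − mg = mv²/r, so N = m(v²/r + g) and N/(mg) = v²/(rg) + 1 = (162)²/(717 × 9.8) + 1 = 3.735 + 1 = 4.735.

4.73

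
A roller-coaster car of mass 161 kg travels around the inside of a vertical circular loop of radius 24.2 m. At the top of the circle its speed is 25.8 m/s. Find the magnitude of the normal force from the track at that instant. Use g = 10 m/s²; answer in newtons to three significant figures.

At the top, both N and the weight mg point inward (toward the centre), so N + mg = mv²/r.
N = m(v²/r − g) = 161 × ((25.8)²/24.2 − 10.0) = 161 × (27.51 − 10.0) = 161 × 17.51 = 2818 N.

2820 N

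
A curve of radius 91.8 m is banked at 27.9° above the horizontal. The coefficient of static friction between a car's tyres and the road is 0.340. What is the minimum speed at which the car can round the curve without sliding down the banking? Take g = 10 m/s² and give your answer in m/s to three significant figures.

12.1 m/s

At the minimum speed, friction acts up the slope at its limiting value f = μN. Radially (horizontal, toward centre): N sinθ − μN cosθ = mv²/r. Vertically: N cosθ + μN sinθ = mg.
Dividing: v² = r g (sinθ − μcosθ)/(cosθ + μsinθ).
sinθ − μcosθ = 0.4679 − 0.340×0.8838 = 0.1674; cosθ + μsinθ = 0.8838 + 0.340×0.4679 = 1.043.
v² = 91.8 × 10.0 × 0.1674/1.043 = 147.4 m²/s², so v = 12.14 m/s.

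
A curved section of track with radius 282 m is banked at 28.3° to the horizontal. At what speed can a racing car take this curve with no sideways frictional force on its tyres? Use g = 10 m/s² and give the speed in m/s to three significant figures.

39.0 m/s

On a frictionless banked curve, N sinθ = mv²/r and N cosθ = mg, so tanθ = v²/(rg).
v = √(r g tanθ) = √(282 × 10.0 × tan 28.3°) = √(282 × 10.0 × 0.5384) = √1518 = 38.97 m/s.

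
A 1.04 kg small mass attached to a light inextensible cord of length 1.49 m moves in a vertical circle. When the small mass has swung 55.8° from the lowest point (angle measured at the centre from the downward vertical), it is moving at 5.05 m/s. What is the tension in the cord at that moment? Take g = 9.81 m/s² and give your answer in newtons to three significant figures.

23.5 N

Take the radial direction toward the centre of the circle as positive. The component of the weight along the string toward the centre is −mg cos φ (φ measured from the bottom), so Newton's second law along the string gives T − mg cos φ = m v²/r.
cos 55.8° = 0.5621, so T = m(v²/r + g cos φ) = 1.04 × ((5.05)²/1.49 + 9.81 × 0.5621) = 1.04 × (17.12 + (5.514)) = 1.04 × 22.63 = 23.54 N.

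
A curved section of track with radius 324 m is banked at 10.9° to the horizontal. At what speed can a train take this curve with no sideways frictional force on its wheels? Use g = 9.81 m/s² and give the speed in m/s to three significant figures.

On a frictionless banked curve, N sinθ = mv²/r and N cosθ = mg, so tanθ = v²/(rg).
v = √(r g tanθ) = √(324 × 9.81 × tan 10.9°) = √(324 × 9.81 × 0.1926) = √612.1 = 24.74 m/s.

24.7 m/s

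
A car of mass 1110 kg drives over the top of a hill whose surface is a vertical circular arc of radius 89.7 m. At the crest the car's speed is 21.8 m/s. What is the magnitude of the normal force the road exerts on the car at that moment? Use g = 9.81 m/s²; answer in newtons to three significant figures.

At the crest the centripetal acceleration points downward (toward the centre of the arc), so mg − N = mv²/r.
N = m(g − v²/r) = 1110 × (9.81 − (21.8)²/89.7) = 1110 × (9.81 − 5.298) = 1110 × 4.512 = 5008 N.

5010 N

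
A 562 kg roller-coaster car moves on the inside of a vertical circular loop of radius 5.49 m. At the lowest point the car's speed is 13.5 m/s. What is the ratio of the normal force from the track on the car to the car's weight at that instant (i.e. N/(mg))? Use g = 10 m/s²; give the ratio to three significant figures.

At the bottom, N − mg = mv²/r, so N = m(v²/r + g) and N/(mg) = v²/(rg) + 1 = (13.5)²/(5.49 × 10.0) + 1 = 3.320 + 1 = 4.320.

4.32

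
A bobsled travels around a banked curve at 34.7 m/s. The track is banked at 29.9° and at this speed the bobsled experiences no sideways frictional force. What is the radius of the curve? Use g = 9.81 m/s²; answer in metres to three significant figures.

213 m

Frictionless banking: tanθ = v²/(rg), so r = v²/(g tanθ).
r = (34.7)²/(9.81 × tan 29.9°) = 1204/(9.81 × 0.5750) = 1204/5.641 = 213.5 m.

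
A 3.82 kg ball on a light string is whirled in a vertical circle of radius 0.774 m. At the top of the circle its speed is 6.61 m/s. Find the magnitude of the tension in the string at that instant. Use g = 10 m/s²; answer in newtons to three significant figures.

At the top, both T and the weight mg point inward (toward the centre), so T + mg = mv²/r.
T = m(v²/r − g) = 3.82 × ((6.61)²/0.774 − 10.0) = 3.82 × (56.45 − 10.0) = 3.82 × 46.45 = 177.4 N.

177 N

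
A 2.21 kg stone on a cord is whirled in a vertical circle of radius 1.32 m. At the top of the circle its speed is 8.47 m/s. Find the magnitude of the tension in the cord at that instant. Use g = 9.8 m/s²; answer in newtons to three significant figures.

98.5 N

At the top, both T and the weight mg point inward (toward the centre), so T + mg = mv²/r.
T = m(v²/r − g) = 2.21 × ((8.47)²/1.32 − 9.8) = 2.21 × (54.35 − 9.8) = 2.21 × 44.55 = 98.45 N.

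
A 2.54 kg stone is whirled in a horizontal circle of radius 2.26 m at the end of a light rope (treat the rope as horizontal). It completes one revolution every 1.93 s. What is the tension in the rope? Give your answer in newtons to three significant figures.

60.8 N

v = 2πr/T = 2π × 2.26/1.93 = 7.358 m/s.
The tension is the only horizontal force, so it supplies the full centripetal force: T = m v²/r = 2.54 × (7.358)²/2.26 = 2.54 × 54.13/2.26 = 60.84 N.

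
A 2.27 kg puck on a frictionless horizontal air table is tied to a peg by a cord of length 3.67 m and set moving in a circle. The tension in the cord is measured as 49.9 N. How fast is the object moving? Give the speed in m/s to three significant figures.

8.98 m/s

T = m v²/r ⇒ v = √(T r / m) = √(49.9 × 3.67 / 2.27) = √80.68 = 8.982 m/s.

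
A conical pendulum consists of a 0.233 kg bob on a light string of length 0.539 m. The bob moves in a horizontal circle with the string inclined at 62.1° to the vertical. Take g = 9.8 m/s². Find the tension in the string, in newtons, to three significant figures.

4.88 N

Vertically the bob has no acceleration, so T cosθ = mg.
T = mg/cosθ = 0.233 × 9.8 / cos 62.1° = 2.283/0.4679 = 4.880 N.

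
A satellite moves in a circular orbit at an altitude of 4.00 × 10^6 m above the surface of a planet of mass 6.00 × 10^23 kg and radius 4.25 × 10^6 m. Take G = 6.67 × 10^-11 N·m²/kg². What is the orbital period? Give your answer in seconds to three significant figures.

r = R + h = 4.25 × 10^6 + 4.00 × 10^6 = 8.250 × 10^6 m. Gravity provides the centripetal force: G M m / r² = m v² / r ⇒ v = √(GM/r) = 2202 m/s.
T = 2πr/v = 2π × 8.250 × 10^6 / 2202 = 23540 s.

23500 s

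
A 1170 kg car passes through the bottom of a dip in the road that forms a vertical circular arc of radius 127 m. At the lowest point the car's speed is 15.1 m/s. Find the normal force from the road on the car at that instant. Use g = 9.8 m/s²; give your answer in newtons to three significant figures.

At the lowest point, N points up (toward the centre) and the weight mg points down (away from the centre), so the net inward force is N − mg = mv²/r.
N = m(v²/r + g) = 1170 × ((15.1)²/127 + 9.8) = 1170 × (1.795 + 9.8) = 1170 × 11.60 = 13570 N.

13600 N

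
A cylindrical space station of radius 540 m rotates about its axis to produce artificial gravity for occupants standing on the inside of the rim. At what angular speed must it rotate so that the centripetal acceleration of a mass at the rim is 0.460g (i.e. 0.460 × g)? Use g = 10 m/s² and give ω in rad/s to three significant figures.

0.0923 rad/s

Centripetal acceleration a_c = ω²r. Setting ω²r = 0.460g:
ω = √(0.460g / r) = √(0.460 × 10.0 / 540) = √0.008519 = 0.09230 rad/s.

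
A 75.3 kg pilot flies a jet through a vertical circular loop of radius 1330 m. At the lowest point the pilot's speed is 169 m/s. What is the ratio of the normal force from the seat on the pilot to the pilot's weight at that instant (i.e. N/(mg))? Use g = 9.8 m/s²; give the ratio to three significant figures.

At the bottom, N − mg = mv²/r, so N = m(v²/r + g) and N/(mg) = v²/(rg) + 1 = (169)²/(1330 × 9.8) + 1 = 2.191 + 1 = 3.191.

3.19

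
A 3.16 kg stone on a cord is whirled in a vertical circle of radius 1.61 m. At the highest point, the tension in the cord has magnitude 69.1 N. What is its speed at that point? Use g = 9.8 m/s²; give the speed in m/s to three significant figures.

7.14 m/s

At the top, T + mg = mv²/r, so v = √(r(T/m + g)) = √(1.61 × (69.1/3.16 + 9.8)) = √(1.61 × 31.67) = √50.98 = 7.140 m/s.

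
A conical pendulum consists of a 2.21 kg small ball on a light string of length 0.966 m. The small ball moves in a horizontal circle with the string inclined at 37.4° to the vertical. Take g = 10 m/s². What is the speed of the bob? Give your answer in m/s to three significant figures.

2.12 m/s

The radius of the circle is r = L sinθ = 0.966 × sin 37.4° = 0.5867 m.
Horizontally T sinθ = mv²/r and vertically T cosθ = mg, so tanθ = v²/(rg).
v = √(r g tanθ) = √(0.5867 × 10.0 × 0.7646) = √4.486 = 2.118 m/s.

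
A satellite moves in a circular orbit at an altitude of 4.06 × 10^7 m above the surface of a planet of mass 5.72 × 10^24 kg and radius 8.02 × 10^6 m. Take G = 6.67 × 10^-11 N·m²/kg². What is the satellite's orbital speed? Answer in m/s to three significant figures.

Orbital radius r = R + h = 8.02 × 10^6 + 4.06 × 10^7 = 4.862 × 10^7 m.
Gravity supplies the centripetal force: G M m / r² = m v² / r, so v = √(GM/r).
v = √(6.67 × 10^-11 × 5.72 × 10^24 / 4.862 × 10^7) = √(7.847 × 10^6) = 2801 m/s.

2800 m/s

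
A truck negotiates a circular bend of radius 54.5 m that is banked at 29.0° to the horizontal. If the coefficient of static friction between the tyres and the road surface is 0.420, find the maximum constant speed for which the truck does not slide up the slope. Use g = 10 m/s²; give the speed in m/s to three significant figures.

At the maximum speed, friction acts down the slope at its limiting value f = μN. Radially (horizontal, toward centre): N sinθ + μN cosθ = mv²/r. Vertically: N cosθ − μN sinθ = mg.
Dividing: v² = r g (sinθ + μcosθ)/(cosθ − μsinθ).
sinθ + μcosθ = 0.4848 + 0.420×0.8746 = 0.8521; cosθ − μsinθ = 0.8746 − 0.420×0.4848 = 0.6710.
v² = 54.5 × 10.0 × 0.8521/0.6710 = 692.1 m²/s², so v = 26.31 m/s.

26.3 m/s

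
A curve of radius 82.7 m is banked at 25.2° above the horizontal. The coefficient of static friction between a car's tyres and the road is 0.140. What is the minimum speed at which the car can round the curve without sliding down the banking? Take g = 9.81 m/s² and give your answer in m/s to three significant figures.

At the minimum speed, friction acts up the slope at its limiting value f = μN. Radially (horizontal, toward centre): N sinθ − μN cosθ = mv²/r. Vertically: N cosθ + μN sinθ = mg.
Dividing: v² = r g (sinθ − μcosθ)/(cosθ + μsinθ).
sinθ − μcosθ = 0.4258 − 0.140×0.9048 = 0.2991; cosθ + μsinθ = 0.9048 + 0.140×0.4258 = 0.9644.
v² = 82.7 × 9.81 × 0.2991/0.9644 = 251.6 m²/s², so v = 15.86 m/s.

15.9 m/s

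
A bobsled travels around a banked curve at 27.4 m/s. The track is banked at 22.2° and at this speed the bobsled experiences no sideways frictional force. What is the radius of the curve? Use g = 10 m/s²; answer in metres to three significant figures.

184 m

Frictionless banking: tanθ = v²/(rg), so r = v²/(g tanθ).
r = (27.4)²/(10.0 × tan 22.2°) = 750.8/(10.0 × 0.4081) = 750.8/4.081 = 184.0 m.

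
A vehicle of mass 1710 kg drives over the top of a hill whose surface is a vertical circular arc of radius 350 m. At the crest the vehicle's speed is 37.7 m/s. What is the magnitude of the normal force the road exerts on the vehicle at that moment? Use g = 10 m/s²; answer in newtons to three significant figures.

10200 N

At the crest the centripetal acceleration points downward (toward the centre of the arc), so mg − N = mv²/r.
N = m(g − v²/r) = 1710 × (10.0 − (37.7)²/350) = 1710 × (10.0 − 4.061) = 1710 × 5.939 = 10160 N.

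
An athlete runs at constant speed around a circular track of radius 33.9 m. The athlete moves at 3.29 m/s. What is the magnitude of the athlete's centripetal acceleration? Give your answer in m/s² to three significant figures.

a_c = v²/r = (3.290)²/33.9 = 10.82/33.9 = 0.3193 m/s².

0.319 m/s²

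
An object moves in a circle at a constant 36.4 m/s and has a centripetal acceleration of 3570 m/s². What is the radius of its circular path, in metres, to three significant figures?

0.371 m

a_c = v²/r ⇒ r = v²/a_c = (36.4)²/3570 = 1325/3570 = 0.3711 m.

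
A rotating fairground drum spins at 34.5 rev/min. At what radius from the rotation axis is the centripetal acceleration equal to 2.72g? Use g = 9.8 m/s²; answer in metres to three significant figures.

ω = 34.5 rev/min × 2π/60 = 3.613 rad/s.
a_c = ω²r = 2.72g ⇒ r = 2.72 × 9.8 / (3.613)² = 26.66/13.05 = 2.042 m.

2.04 m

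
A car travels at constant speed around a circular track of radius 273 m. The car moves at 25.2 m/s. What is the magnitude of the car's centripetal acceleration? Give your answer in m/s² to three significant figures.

a_c = v²/r = (25.20)²/273 = 635.0/273 = 2.326 m/s².

2.33 m/s²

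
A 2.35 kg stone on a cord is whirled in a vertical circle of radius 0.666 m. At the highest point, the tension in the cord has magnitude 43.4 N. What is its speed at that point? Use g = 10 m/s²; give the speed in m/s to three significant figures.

At the top, T + mg = mv²/r, so v = √(r(T/m + g)) = √(0.666 × (43.4/2.35 + 10.0)) = √(0.666 × 28.47) = √18.96 = 4.354 m/s.

4.35 m/s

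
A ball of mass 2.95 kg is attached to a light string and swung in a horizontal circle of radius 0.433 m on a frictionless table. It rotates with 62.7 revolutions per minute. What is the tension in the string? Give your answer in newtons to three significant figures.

ω = 62.7 rev/min × 2π/60 = 6.566 rad/s, so v = ωr = 6.566 × 0.433 = 2.843 m/s.
The tension is the only horizontal force, so it supplies the full centripetal force: T = m v²/r = 2.95 × (2.843)²/0.433 = 2.95 × 8.083/0.433 = 55.07 N.

55.1 N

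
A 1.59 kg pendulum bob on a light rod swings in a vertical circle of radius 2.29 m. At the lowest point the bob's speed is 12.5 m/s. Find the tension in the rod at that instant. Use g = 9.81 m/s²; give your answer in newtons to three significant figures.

At the lowest point, T points up (toward the centre) and the weight mg points down (away from the centre), so the net inward force is T − mg = mv²/r.
T = m(v²/r + g) = 1.59 × ((12.5)²/2.29 + 9.81) = 1.59 × (68.23 + 9.81) = 1.59 × 78.04 = 124.1 N.

124 N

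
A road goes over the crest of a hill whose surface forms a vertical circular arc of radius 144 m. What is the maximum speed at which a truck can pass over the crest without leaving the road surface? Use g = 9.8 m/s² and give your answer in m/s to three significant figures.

37.6 m/s

At the crest the centre of the circle is below the truck, so the net downward (centripetal) force is mg − N = mv²/r.
The truck leaves the road when N → 0, giving v_max = √(g r) = √(9.8 × 144) = 37.57 m/s.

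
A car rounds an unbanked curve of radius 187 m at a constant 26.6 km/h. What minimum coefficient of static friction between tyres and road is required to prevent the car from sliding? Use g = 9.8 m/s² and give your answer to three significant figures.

v = 26.6/3.6 = 7.389 m/s.
Friction provides the centripetal force: μ_s m g = m v²/r, so μ_s = v²/(g r) = (7.389)²/(9.8 × 187) = 54.60/1833 = 0.02979.

0.0298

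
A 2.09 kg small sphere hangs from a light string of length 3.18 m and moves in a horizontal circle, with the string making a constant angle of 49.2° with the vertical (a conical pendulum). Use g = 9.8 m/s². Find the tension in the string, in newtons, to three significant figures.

Vertically the bob has no acceleration, so T cosθ = mg.
T = mg/cosθ = 2.09 × 9.8 / cos 49.2° = 20.48/0.6534 = 31.35 N.

31.3 N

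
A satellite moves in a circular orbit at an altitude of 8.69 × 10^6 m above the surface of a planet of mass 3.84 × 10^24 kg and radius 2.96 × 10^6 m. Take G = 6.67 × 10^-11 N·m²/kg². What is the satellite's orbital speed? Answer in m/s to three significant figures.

Orbital radius r = R + h = 2.96 × 10^6 + 8.69 × 10^6 = 1.165 × 10^7 m.
Gravity supplies the centripetal force: G M m / r² = m v² / r, so v = √(GM/r).
v = √(6.67 × 10^-11 × 3.84 × 10^24 / 1.165 × 10^7) = √(2.199 × 10^7) = 4689 m/s.

4690 m/s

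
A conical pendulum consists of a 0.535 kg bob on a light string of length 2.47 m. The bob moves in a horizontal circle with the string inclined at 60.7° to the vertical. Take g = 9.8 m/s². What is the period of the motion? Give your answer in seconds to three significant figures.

r = L sinθ = 2.154 m. From T sinθ = mω²r and T cosθ = mg: tanθ = ω²r/g, so ω² = g tanθ / r = g/(L cosθ).
ω = √(g/(L cosθ)) = √(9.8/(2.47 × 0.4894)) = √8.107 = 2.847 rad/s.
Period = 2π/ω = 2.207 s.

2.21 s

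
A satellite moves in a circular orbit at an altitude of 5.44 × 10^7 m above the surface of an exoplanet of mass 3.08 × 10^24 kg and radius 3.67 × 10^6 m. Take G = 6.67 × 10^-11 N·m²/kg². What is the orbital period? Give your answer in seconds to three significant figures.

r = R + h = 3.67 × 10^6 + 5.44 × 10^7 = 5.807 × 10^7 m. Gravity provides the centripetal force: G M m / r² = m v² / r ⇒ v = √(GM/r) = 1881 m/s.
T = 2πr/v = 2π × 5.807 × 10^7 / 1881 = 194000 s.

194000 s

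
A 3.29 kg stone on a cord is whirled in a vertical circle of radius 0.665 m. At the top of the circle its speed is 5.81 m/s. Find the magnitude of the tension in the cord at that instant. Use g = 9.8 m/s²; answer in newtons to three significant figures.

135 N

At the top, both T and the weight mg point inward (toward the centre), so T + mg = mv²/r.
T = m(v²/r − g) = 3.29 × ((5.81)²/0.665 − 9.8) = 3.29 × (50.76 − 9.8) = 3.29 × 40.96 = 134.8 N.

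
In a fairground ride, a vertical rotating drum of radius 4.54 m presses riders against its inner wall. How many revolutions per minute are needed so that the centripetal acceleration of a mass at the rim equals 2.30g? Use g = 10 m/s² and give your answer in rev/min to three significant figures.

Require ω²r = 2.30g, so ω = √(2.30 × 10.0/4.54) = 2.251 rad/s.
In rev/min: ω × 60/(2π) = 2.251 × 60/(2π) = 21.49 rev/min.

21.5 rev/min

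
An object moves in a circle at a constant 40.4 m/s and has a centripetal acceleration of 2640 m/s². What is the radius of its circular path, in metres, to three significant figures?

a_c = v²/r ⇒ r = v²/a_c = (40.4)²/2640 = 1632/2640 = 0.6182 m.

0.618 m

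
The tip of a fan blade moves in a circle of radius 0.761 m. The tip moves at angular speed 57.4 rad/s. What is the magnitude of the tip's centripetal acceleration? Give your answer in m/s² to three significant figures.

v = ωr = 57.4 × 0.761 = 43.68 m/s.
a_c = v²/r = (43.68)²/0.761 = 1908/0.761 = 2507 m/s².

2510 m/s²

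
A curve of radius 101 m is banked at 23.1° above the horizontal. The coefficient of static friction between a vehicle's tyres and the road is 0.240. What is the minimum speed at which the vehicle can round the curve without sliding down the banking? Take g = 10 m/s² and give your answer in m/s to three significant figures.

13.1 m/s

At the minimum speed, friction acts up the slope at its limiting value f = μN. Radially (horizontal, toward centre): N sinθ − μN cosθ = mv²/r. Vertically: N cosθ + μN sinθ = mg.
Dividing: v² = r g (sinθ − μcosθ)/(cosθ + μsinθ).
sinθ − μcosθ = 0.3923 − 0.240×0.9198 = 0.1716; cosθ + μsinθ = 0.9198 + 0.240×0.3923 = 1.014.
v² = 101 × 10.0 × 0.1716/1.014 = 170.9 m²/s², so v = 13.07 m/s.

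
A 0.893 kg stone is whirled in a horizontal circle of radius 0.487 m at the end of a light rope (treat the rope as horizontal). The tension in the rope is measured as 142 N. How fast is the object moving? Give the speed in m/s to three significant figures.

8.80 m/s

T = m v²/r ⇒ v = √(T r / m) = √(142 × 0.487 / 0.893) = √77.44 = 8.800 m/s.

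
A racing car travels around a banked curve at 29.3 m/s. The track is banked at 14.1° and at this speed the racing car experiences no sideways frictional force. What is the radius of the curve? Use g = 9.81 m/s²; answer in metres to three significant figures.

Frictionless banking: tanθ = v²/(rg), so r = v²/(g tanθ).
r = (29.3)²/(9.81 × tan 14.1°) = 858.5/(9.81 × 0.2512) = 858.5/2.464 = 348.4 m.

348 m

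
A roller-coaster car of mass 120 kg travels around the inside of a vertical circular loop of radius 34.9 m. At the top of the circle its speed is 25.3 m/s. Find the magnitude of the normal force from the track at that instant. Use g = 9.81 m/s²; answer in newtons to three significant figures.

1020 N

At the top, both N and the weight mg point inward (toward the centre), so N + mg = mv²/r.
N = m(v²/r − g) = 120 × ((25.3)²/34.9 − 9.81) = 120 × (18.34 − 9.81) = 120 × 8.531 = 1024 N.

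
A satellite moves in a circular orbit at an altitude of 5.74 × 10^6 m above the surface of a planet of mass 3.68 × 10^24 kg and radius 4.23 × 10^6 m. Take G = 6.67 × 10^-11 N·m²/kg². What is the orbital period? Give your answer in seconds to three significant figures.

12600 s

r = R + h = 4.23 × 10^6 + 5.74 × 10^6 = 9.970 × 10^6 m. Gravity provides the centripetal force: G M m / r² = m v² / r ⇒ v = √(GM/r) = 4962 m/s.
T = 2πr/v = 2π × 9.970 × 10^6 / 4962 = 12630 s.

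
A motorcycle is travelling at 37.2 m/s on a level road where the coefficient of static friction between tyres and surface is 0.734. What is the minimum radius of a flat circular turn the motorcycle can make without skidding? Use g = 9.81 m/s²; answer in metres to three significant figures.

192 m

At the limit, μ_s m g = m v²/r, so r_min = v²/(μ_s g) = (37.2)²/(0.734 × 9.81) = 1384/7.201 = 192.2 m.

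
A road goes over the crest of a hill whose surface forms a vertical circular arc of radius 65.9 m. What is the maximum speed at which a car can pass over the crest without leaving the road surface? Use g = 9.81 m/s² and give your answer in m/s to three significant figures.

25.4 m/s

At the crest the centre of the circle is below the car, so the net downward (centripetal) force is mg − N = mv²/r.
The car leaves the road when N → 0, giving v_max = √(g r) = √(9.81 × 65.9) = 25.43 m/s.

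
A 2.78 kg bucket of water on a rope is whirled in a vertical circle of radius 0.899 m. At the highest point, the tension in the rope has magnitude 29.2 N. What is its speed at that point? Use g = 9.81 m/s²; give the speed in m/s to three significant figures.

At the top, T + mg = mv²/r, so v = √(r(T/m + g)) = √(0.899 × (29.2/2.78 + 9.81)) = √(0.899 × 20.31) = √18.26 = 4.273 m/s.

4.27 m/s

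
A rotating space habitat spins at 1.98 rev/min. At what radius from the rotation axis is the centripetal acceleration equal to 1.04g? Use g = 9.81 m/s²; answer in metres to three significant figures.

ω = 1.98 rev/min × 2π/60 = 0.2073 rad/s.
a_c = ω²r = 1.04g ⇒ r = 1.04 × 9.81 / (0.2073)² = 10.20/0.04299 = 237.3 m.

237 m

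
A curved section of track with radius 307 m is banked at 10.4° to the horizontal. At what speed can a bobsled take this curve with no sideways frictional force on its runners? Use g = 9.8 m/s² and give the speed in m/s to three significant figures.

On a frictionless banked curve, N sinθ = mv²/r and N cosθ = mg, so tanθ = v²/(rg).
v = √(r g tanθ) = √(307 × 9.8 × tan 10.4°) = √(307 × 9.8 × 0.1835) = √552.2 = 23.50 m/s.

23.5 m/s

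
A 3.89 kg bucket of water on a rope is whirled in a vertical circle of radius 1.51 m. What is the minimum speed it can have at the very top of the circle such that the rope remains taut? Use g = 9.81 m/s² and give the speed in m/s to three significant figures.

At the top, both weight mg and T point toward the centre: T + mg = mv²/r.
At minimum speed T → 0, so mg = mv_min²/r ⇒ v_min = √(g r) = √(9.81 × 1.51) = 3.849 m/s.

3.85 m/s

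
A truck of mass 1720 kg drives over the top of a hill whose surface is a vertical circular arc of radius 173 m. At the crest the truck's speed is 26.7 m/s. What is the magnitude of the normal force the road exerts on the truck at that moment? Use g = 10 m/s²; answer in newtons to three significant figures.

At the crest the centripetal acceleration points downward (toward the centre of the arc), so mg − N = mv²/r.
N = m(g − v²/r) = 1720 × (10.0 − (26.7)²/173) = 1720 × (10.0 − 4.121) = 1720 × 5.879 = 10110 N.

10100 N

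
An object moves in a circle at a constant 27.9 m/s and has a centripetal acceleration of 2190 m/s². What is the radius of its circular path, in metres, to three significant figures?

a_c = v²/r ⇒ r = v²/a_c = (27.9)²/2190 = 778.4/2190 = 0.3554 m.

0.355 m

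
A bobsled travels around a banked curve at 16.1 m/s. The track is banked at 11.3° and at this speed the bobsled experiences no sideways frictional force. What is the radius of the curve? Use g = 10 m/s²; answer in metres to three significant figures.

130 m

Frictionless banking: tanθ = v²/(rg), so r = v²/(g tanθ).
r = (16.1)²/(10.0 × tan 11.3°) = 259.2/(10.0 × 0.1998) = 259.2/1.998 = 129.7 m.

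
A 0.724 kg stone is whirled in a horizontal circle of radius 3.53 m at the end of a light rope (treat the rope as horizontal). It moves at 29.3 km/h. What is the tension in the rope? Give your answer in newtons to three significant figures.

v = 29.3 km/h = 29.3/3.6 = 8.139 m/s.
The tension is the only horizontal force, so it supplies the full centripetal force: T = m v²/r = 0.724 × (8.139)²/3.53 = 0.724 × 66.24/3.53 = 13.59 N.

13.6 N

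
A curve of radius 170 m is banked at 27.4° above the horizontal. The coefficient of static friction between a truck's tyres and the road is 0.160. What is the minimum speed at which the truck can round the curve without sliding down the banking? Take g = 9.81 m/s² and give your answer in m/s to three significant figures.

23.5 m/s

At the minimum speed, friction acts up the slope at its limiting value f = μN. Radially (horizontal, toward centre): N sinθ − μN cosθ = mv²/r. Vertically: N cosθ + μN sinθ = mg.
Dividing: v² = r g (sinθ − μcosθ)/(cosθ + μsinθ).
sinθ − μcosθ = 0.4602 − 0.160×0.8878 = 0.3181; cosθ + μsinθ = 0.8878 + 0.160×0.4602 = 0.9614.
v² = 170 × 9.81 × 0.3181/0.9614 = 551.9 m²/s², so v = 23.49 m/s.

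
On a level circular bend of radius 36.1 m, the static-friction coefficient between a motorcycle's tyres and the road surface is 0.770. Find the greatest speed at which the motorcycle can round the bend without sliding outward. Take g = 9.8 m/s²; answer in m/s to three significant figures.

16.5 m/s

On a flat curve, static friction is the only horizontal force, so it must supply the full centripetal force: μ_s m g = m v²/r.
Mass cancels: v_max = √(μ_s g r) = √(0.770 × 9.8 × 36.1) = √272.4 = 16.50 m/s.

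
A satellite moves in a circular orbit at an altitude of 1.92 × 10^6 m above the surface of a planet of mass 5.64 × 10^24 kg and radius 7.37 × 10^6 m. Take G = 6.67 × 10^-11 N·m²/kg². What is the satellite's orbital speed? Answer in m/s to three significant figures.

6360 m/s

Orbital radius r = R + h = 7.37 × 10^6 + 1.92 × 10^6 = 9.290 × 10^6 m.
Gravity supplies the centripetal force: G M m / r² = m v² / r, so v = √(GM/r).
v = √(6.67 × 10^-11 × 5.64 × 10^24 / 9.290 × 10^6) = √(4.049 × 10^7) = 6363 m/s.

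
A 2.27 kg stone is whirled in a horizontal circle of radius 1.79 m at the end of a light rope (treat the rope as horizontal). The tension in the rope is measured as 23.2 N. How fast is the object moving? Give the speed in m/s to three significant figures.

T = m v²/r ⇒ v = √(T r / m) = √(23.2 × 1.79 / 2.27) = √18.29 = 4.277 m/s.

4.28 m/s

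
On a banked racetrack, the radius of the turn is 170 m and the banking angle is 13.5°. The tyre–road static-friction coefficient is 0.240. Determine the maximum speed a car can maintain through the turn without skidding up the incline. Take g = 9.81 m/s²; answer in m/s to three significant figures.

At the maximum speed, friction acts down the slope at its limiting value f = μN. Radially (horizontal, toward centre): N sinθ + μN cosθ = mv²/r. Vertically: N cosθ − μN sinθ = mg.
Dividing: v² = r g (sinθ + μcosθ)/(cosθ − μsinθ).
sinθ + μcosθ = 0.2334 + 0.240×0.9724 = 0.4668; cosθ − μsinθ = 0.9724 − 0.240×0.2334 = 0.9163.
v² = 170 × 9.81 × 0.4668/0.9163 = 849.6 m²/s², so v = 29.15 m/s.

29.1 m/s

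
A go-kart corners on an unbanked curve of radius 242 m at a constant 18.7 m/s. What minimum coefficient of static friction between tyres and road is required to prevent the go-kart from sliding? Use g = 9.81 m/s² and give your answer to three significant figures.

0.147

Friction provides the centripetal force: μ_s m g = m v²/r, so μ_s = v²/(g r) = (18.70)²/(9.81 × 242) = 349.7/2374 = 0.1473.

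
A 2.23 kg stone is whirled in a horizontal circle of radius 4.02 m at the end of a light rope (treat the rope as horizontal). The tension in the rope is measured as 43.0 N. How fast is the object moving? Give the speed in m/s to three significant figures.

8.80 m/s

T = m v²/r ⇒ v = √(T r / m) = √(43.0 × 4.02 / 2.23) = √77.52 = 8.804 m/s.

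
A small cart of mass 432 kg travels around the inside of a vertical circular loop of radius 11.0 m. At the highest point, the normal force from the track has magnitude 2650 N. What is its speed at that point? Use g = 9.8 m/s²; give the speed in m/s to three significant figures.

13.2 m/s

At the top, N + mg = mv²/r, so v = √(r(N/m + g)) = √(11.0 × (2650/432 + 9.8)) = √(11.0 × 15.93) = √175.3 = 13.24 m/s.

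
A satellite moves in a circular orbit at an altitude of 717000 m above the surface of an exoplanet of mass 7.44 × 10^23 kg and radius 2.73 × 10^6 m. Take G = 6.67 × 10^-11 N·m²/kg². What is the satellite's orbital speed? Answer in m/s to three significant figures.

3790 m/s

Orbital radius r = R + h = 2.73 × 10^6 + 717000 = 3.447 × 10^6 m.
Gravity supplies the centripetal force: G M m / r² = m v² / r, so v = √(GM/r).
v = √(6.67 × 10^-11 × 7.44 × 10^23 / 3.447 × 10^6) = √(1.440 × 10^7) = 3794 m/s.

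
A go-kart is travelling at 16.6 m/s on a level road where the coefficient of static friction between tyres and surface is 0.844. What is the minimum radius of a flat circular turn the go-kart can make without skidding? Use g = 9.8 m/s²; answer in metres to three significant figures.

33.3 m

At the limit, μ_s m g = m v²/r, so r_min = v²/(μ_s g) = (16.6)²/(0.844 × 9.8) = 275.6/8.271 = 33.32 m.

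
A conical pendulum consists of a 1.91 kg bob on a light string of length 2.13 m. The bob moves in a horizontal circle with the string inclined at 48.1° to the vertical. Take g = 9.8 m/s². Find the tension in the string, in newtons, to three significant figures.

28.0 N

Vertically the bob has no acceleration, so T cosθ = mg.
T = mg/cosθ = 1.91 × 9.8 / cos 48.1° = 18.72/0.6678 = 28.03 N.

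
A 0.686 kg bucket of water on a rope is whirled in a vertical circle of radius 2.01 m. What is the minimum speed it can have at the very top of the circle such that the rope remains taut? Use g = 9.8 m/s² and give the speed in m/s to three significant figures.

At the highest point the centre is directly below, so both the weight and T act inward: T + mg = mv²/r.
At minimum speed T → 0, so mg = mv_min²/r ⇒ v_min = √(g r) = √(9.8 × 2.01) = 4.438 m/s.

4.44 m/s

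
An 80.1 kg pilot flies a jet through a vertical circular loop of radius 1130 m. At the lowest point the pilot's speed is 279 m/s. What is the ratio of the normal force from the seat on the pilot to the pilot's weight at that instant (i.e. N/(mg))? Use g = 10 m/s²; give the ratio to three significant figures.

7.89

At the bottom, N − mg = mv²/r, so N = m(v²/r + g) and N/(mg) = v²/(rg) + 1 = (279)²/(1130 × 10.0) + 1 = 6.889 + 1 = 7.889.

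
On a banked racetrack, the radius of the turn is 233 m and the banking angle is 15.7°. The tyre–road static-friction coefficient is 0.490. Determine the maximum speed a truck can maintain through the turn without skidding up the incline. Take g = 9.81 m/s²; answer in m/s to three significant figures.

At the maximum speed, friction acts down the slope at its limiting value f = μN. Radially (horizontal, toward centre): N sinθ + μN cosθ = mv²/r. Vertically: N cosθ − μN sinθ = mg.
Dividing: v² = r g (sinθ + μcosθ)/(cosθ − μsinθ).
sinθ + μcosθ = 0.2706 + 0.490×0.9627 = 0.7423; cosθ − μsinθ = 0.9627 − 0.490×0.2706 = 0.8301.
v² = 233 × 9.81 × 0.7423/0.8301 = 2044 m²/s², so v = 45.21 m/s.

45.2 m/s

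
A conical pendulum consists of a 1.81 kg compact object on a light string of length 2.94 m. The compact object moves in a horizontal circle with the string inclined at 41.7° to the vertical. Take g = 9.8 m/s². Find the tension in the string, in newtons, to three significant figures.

Vertically the bob has no acceleration, so T cosθ = mg.
T = mg/cosθ = 1.81 × 9.8 / cos 41.7° = 17.74/0.7466 = 23.76 N.

23.8 N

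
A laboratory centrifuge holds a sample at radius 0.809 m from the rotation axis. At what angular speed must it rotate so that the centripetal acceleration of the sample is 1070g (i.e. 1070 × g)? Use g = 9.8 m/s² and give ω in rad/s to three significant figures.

Centripetal acceleration a_c = ω²r. Setting ω²r = 1070g:
ω = √(1070g / r) = √(1070 × 9.8 / 0.809) = √12960 = 113.8 rad/s.

114 rad/s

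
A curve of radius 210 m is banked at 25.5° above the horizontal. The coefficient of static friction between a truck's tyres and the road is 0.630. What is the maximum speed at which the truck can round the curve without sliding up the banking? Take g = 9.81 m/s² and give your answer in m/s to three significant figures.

At the maximum speed, friction acts down the slope at its limiting value f = μN. Radially (horizontal, toward centre): N sinθ + μN cosθ = mv²/r. Vertically: N cosθ − μN sinθ = mg.
Dividing: v² = r g (sinθ + μcosθ)/(cosθ − μsinθ).
sinθ + μcosθ = 0.4305 + 0.630×0.9026 = 0.9991; cosθ − μsinθ = 0.9026 − 0.630×0.4305 = 0.6314.
v² = 210 × 9.81 × 0.9991/0.6314 = 3260 m²/s², so v = 57.10 m/s.

57.1 m/s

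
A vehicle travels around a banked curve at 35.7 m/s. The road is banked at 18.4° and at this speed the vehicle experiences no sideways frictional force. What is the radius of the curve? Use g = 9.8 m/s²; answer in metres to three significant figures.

Frictionless banking: tanθ = v²/(rg), so r = v²/(g tanθ).
r = (35.7)²/(9.8 × tan 18.4°) = 1274/(9.8 × 0.3327) = 1274/3.260 = 390.9 m.

391 m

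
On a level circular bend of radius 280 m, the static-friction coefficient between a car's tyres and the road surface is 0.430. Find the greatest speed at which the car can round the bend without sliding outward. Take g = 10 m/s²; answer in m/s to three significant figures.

34.7 m/s

The only inward force on a level bend is static friction, so at the limit f_s = μ_s N = μ_s m g = m v²/r.
Mass cancels: v_max = √(μ_s g r) = √(0.430 × 10.0 × 280) = √1204 = 34.70 m/s.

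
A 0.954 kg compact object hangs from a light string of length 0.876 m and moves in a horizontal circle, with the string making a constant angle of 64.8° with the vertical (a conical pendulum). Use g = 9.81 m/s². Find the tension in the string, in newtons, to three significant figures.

22.0 N

Vertically the bob has no acceleration, so T cosθ = mg.
T = mg/cosθ = 0.954 × 9.81 / cos 64.8° = 9.359/0.4258 = 21.98 N.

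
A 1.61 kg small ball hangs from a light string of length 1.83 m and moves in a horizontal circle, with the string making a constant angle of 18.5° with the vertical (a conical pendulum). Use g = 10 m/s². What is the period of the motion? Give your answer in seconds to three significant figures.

2.62 s

r = L sinθ = 0.5807 m. From T sinθ = mω²r and T cosθ = mg: tanθ = ω²r/g, so ω² = g tanθ / r = g/(L cosθ).
ω = √(g/(L cosθ)) = √(10.0/(1.83 × 0.9483)) = √5.762 = 2.400 rad/s.
Period = 2π/ω = 2.617 s.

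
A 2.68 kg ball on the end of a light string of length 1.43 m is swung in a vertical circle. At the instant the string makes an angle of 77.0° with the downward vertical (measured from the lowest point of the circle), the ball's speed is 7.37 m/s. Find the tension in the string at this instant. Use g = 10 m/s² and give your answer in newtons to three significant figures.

Take the radial direction toward the centre of the circle as positive. The component of the weight along the string toward the centre is −mg cos φ (φ measured from the bottom), so Newton's second law along the string gives T − mg cos φ = m v²/r.
cos 77.0° = 0.2250, so T = m(v²/r + g cos φ) = 2.68 × ((7.37)²/1.43 + 10.0 × 0.2250) = 2.68 × (37.98 + (2.250)) = 2.68 × 40.23 = 107.8 N.

108 N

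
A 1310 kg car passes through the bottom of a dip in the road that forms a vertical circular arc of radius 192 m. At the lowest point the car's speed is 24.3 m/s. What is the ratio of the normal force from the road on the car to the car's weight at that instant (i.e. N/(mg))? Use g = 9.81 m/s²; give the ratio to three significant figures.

1.31

At the bottom, N − mg = mv²/r, so N = m(v²/r + g) and N/(mg) = v²/(rg) + 1 = (24.3)²/(192 × 9.81) + 1 = 0.3135 + 1 = 1.314.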